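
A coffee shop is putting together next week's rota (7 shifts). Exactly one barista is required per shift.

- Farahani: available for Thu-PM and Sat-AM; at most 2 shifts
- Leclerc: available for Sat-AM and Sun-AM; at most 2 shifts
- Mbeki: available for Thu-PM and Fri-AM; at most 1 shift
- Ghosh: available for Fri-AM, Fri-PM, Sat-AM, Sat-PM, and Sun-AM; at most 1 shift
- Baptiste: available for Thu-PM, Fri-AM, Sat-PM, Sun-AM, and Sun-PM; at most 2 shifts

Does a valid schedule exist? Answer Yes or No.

Yes

Fri-PM can only be covered by Ghosh, so that assignment is forced.
Sun-PM can only be covered by Baptiste, so that assignment is forced.
One valid schedule: Thu-PM→Farahani, Fri-AM→Mbeki, Fri-PM→Ghosh, Sat-AM→Farahani, Sat-PM→Baptiste, Sun-AM→Leclerc, Sun-PM→Baptiste.
Loads: Farahani 2/2, Leclerc 1/2, Mbeki 1/1, Ghosh 1/1, Baptiste 2/2 — all within limits.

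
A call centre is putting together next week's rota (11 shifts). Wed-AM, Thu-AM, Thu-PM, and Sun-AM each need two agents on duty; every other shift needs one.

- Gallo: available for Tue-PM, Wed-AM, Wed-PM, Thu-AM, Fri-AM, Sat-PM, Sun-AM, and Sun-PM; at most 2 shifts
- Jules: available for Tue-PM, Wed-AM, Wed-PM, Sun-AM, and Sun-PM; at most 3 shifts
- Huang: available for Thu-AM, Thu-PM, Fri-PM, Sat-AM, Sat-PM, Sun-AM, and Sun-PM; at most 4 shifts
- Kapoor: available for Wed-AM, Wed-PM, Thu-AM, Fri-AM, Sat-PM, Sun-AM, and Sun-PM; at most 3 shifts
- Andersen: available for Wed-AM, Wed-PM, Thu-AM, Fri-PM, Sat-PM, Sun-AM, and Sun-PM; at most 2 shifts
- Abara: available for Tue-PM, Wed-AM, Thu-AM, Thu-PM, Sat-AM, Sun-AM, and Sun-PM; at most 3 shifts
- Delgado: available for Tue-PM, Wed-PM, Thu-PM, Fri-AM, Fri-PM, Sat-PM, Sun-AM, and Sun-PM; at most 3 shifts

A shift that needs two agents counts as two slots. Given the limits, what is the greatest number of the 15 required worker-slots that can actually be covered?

Total capacity across all agents is 2+3+4+3+2+3+3 = 20, and 15 slots are needed, so at most 15 can be filled.
An assignment achieving 15: Tue-PM→Gallo, Wed-AM→Jules+Kapoor, Wed-PM→Jules, Thu-AM→Huang+Kapoor, Thu-PM→Huang+Abara, Fri-AM→Gallo, Fri-PM→Huang, Sat-AM→Huang, Sat-PM→Kapoor, Sun-AM→Jules+Andersen, Sun-PM→Andersen.
Loads: Gallo 2/2, Jules 3/3, Huang 4/4, Kapoor 3/3, Andersen 2/2, Abara 1/3, Delgado 0/3.

15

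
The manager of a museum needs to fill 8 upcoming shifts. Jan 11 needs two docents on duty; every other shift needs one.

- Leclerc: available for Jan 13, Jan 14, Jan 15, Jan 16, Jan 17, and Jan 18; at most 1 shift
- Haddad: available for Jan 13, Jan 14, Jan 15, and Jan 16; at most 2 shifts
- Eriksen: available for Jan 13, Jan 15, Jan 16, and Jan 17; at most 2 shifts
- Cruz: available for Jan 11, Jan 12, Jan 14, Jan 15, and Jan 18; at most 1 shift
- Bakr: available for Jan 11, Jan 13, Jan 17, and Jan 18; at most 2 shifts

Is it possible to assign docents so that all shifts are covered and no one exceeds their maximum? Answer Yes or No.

Shifts {Jan 11, Jan 12} need 3 worker-slots in total, but the docents available for any of those shifts (Cruz and Bakr) can supply at most 2 among them. So no valid schedule exists.

No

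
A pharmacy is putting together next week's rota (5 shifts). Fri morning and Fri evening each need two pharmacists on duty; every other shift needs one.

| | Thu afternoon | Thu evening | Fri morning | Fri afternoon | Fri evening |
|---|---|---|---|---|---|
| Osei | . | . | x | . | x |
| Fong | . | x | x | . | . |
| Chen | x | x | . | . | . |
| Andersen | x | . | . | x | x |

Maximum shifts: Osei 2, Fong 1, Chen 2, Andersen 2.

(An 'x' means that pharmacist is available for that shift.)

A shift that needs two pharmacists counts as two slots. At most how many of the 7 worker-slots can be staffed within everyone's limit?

7

Total capacity across all pharmacists is 2+1+2+2 = 7, and 7 slots are needed, so at most 7 can be filled.
An assignment achieving 7: Thu afternoon→Chen, Thu evening→Chen, Fri morning→Osei+Fong, Fri afternoon→Andersen, Fri evening→Osei+Andersen.
Loads: Osei 2/2, Fong 1/1, Chen 2/2, Andersen 2/2.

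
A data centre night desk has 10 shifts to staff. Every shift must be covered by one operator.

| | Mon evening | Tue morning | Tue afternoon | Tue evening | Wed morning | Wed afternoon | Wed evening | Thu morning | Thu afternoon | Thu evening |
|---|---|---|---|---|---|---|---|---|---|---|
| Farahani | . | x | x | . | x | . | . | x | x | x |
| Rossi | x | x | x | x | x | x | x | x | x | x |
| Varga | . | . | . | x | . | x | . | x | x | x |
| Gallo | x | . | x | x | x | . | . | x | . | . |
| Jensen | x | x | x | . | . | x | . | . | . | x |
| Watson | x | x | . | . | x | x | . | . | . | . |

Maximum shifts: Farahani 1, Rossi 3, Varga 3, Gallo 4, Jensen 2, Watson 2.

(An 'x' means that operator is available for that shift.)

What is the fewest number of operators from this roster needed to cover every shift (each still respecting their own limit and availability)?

10 slots to fill and no one can take more than 4, so at least ⌈10/4⌉ = 3 operators are needed.
Rossi, Varga, and Gallo alone can cover everything: Mon evening→Rossi, Tue morning→Rossi, Tue afternoon→Gallo, Tue evening→Gallo, Wed morning→Gallo, Wed afternoon→Varga, Wed evening→Rossi, Thu morning→Gallo, Thu afternoon→Varga, Thu evening→Varga.

3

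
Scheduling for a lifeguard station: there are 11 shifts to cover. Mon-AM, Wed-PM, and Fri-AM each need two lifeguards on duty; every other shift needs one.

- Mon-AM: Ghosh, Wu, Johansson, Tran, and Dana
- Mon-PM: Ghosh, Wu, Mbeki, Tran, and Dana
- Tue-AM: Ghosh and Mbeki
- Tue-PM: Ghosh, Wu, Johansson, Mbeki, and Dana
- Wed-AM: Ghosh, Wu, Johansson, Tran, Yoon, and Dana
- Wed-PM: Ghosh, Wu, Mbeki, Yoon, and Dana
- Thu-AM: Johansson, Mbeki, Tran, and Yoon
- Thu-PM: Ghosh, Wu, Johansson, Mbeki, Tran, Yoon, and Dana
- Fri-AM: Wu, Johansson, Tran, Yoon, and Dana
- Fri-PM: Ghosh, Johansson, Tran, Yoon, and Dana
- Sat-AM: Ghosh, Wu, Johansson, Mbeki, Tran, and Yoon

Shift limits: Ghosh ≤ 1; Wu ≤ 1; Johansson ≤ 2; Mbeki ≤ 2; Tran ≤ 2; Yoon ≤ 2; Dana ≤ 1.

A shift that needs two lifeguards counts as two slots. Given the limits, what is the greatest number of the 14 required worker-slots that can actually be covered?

Total capacity across all lifeguards is 1+1+2+2+2+2+1 = 11, and 14 slots are needed, so at most 11 can be filled.
An assignment achieving 11: Mon-AM→Wu+Johansson, Mon-PM→Mbeki, Tue-AM→Ghosh, Tue-PM→Mbeki, Wed-PM→Yoon+Dana, Thu-AM→Johansson, Fri-AM→Tran+Yoon, Fri-PM→Tran.
Loads: Ghosh 1/1, Wu 1/1, Johansson 2/2, Mbeki 2/2, Tran 2/2, Yoon 2/2, Dana 1/1.

11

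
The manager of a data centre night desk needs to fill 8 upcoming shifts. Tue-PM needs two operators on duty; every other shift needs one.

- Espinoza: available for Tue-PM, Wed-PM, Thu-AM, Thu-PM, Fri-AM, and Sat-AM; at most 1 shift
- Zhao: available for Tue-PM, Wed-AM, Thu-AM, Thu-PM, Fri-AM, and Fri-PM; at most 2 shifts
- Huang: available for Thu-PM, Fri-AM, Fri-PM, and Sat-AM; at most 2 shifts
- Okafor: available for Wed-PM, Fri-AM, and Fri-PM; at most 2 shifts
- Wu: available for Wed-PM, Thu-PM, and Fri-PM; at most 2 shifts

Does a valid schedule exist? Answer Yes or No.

No

Total capacity is 9 and 9 slots are needed, so capacity alone doesn't rule it out.
Shifts {Tue-PM, Wed-AM, Thu-AM} need 4 worker-slots in total, but the operators available for any of those shifts (Espinoza and Zhao) can supply at most 3 among them. So no valid schedule exists.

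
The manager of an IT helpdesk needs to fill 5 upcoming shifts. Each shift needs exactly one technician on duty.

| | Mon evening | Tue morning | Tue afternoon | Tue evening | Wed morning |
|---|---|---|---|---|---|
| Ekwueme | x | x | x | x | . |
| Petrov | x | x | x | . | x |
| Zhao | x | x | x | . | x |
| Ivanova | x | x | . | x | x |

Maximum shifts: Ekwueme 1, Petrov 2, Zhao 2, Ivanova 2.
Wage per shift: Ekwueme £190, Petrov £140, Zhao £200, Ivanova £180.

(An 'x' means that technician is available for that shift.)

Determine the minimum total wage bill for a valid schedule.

£830

Picking the cheapest available technician for each shift independently would cost £740, but that ignores the shift limits.
An optimal schedule: Mon evening→Ivanova, Tue morning→Ekwueme, Tue afternoon→Petrov, Tue evening→Ivanova, Wed morning→Petrov.
Total: 180 + 190 + 140 + 180 + 140 = £830.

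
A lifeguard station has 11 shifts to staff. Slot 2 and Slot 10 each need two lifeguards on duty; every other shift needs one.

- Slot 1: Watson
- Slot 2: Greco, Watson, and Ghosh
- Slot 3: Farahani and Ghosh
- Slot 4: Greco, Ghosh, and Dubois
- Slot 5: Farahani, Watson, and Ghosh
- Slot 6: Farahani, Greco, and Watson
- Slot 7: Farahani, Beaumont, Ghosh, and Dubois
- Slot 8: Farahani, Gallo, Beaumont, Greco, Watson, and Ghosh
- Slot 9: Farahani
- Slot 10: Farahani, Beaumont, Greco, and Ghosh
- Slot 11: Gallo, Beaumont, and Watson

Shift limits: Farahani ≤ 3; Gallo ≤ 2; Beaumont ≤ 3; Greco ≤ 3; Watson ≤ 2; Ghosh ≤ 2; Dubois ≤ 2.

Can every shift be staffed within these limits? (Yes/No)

Yes

Slot 1 can only be covered by Watson, so that assignment is forced.
Slot 9 can only be covered by Farahani, so that assignment is forced.
One valid schedule: Slot 1→Watson, Slot 2→Greco+Watson, Slot 3→Farahani, Slot 4→Greco, Slot 5→Farahani, Slot 6→Greco, Slot 7→Beaumont, Slot 8→Gallo, Slot 9→Farahani, Slot 10→Beaumont+Ghosh, Slot 11→Gallo.
Loads: Farahani 3/3, Gallo 2/2, Beaumont 2/3, Greco 3/3, Watson 2/2, Ghosh 1/2, Dubois 0/2 — all within limits.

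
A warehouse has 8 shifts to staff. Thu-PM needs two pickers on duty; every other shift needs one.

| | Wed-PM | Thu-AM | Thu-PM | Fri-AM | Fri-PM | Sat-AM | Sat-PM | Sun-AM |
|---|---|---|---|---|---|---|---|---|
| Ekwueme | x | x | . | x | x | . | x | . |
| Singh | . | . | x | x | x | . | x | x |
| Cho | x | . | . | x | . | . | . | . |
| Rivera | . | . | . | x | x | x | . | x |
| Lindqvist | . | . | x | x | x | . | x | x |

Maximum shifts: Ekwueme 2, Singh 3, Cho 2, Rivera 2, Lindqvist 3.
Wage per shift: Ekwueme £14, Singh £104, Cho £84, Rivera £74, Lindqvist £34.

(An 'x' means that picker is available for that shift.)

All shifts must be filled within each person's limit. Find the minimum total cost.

£466

Thu-AM can only be covered by Ekwueme, so that assignment is forced.
Thu-PM can only be covered by Singh and Lindqvist, so that assignment is forced.
Sat-AM can only be covered by Rivera, so that assignment is forced.
Picking the cheapest available picker for each shift independently would cost £316, but that ignores the shift limits.
An optimal schedule: Wed-PM→Ekwueme, Thu-AM→Ekwueme, Thu-PM→Lindqvist+Singh, Fri-AM→Cho, Fri-PM→Rivera, Sat-AM→Rivera, Sat-PM→Lindqvist, Sun-AM→Lindqvist.
Total: 14 + 14 + 34 + 104 + 84 + 74 + 74 + 34 + 34 = £466.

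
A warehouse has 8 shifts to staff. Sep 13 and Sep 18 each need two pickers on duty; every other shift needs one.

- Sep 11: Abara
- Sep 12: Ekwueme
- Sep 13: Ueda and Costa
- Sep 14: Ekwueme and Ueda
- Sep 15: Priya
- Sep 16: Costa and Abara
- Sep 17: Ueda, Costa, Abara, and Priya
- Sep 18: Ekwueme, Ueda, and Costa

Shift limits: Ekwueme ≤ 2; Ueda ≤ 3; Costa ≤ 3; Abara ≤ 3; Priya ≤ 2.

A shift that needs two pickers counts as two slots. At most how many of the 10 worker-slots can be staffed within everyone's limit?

10

Total capacity across all pickers is 2+3+3+3+2 = 13, and 10 slots are needed, so at most 10 can be filled.
An assignment achieving 10: Sep 11→Abara, Sep 12→Ekwueme, Sep 13→Ueda+Costa, Sep 14→Ekwueme, Sep 15→Priya, Sep 16→Costa, Sep 17→Ueda, Sep 18→Ueda+Costa.
Loads: Ekwueme 2/2, Ueda 3/3, Costa 3/3, Abara 1/3, Priya 1/2.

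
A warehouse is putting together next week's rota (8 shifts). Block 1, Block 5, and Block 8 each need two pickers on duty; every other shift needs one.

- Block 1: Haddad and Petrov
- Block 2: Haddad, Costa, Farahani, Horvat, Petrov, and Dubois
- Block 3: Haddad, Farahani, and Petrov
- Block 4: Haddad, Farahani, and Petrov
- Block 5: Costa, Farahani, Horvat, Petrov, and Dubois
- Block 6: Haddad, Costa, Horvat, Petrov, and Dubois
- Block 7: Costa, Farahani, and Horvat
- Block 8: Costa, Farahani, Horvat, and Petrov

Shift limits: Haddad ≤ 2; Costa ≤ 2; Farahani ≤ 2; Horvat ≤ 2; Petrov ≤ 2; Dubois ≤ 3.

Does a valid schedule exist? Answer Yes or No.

Yes

Block 1 can only be covered by Haddad and Petrov, so that assignment is forced.
One valid schedule: Block 1→Haddad+Petrov, Block 2→Farahani, Block 3→Haddad, Block 4→Farahani, Block 5→Horvat+Dubois, Block 6→Costa, Block 7→Costa, Block 8→Horvat+Petrov.
Loads: Haddad 2/2, Costa 2/2, Farahani 2/2, Horvat 2/2, Petrov 2/2, Dubois 1/3 — all within limits.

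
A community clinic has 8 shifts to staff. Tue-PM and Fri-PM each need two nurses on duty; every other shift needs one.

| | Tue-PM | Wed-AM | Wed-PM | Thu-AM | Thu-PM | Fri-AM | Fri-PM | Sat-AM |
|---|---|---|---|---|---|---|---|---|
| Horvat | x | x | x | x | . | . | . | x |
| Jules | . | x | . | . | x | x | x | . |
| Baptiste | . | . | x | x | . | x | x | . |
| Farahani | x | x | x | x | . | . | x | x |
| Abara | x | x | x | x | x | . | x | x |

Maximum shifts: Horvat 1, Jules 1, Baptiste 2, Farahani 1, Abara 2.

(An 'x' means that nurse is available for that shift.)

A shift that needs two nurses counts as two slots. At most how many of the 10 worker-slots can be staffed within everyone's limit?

Total capacity across all nurses is 1+1+2+1+2 = 7, and 10 slots are needed, so at most 7 can be filled.
An assignment achieving 7: Tue-PM→Horvat+Farahani, Wed-AM→Abara, Wed-PM→Baptiste, Thu-PM→Jules, Fri-AM→Baptiste, Sat-AM→Abara.
Loads: Horvat 1/1, Jules 1/1, Baptiste 2/2, Farahani 1/1, Abara 2/2.

7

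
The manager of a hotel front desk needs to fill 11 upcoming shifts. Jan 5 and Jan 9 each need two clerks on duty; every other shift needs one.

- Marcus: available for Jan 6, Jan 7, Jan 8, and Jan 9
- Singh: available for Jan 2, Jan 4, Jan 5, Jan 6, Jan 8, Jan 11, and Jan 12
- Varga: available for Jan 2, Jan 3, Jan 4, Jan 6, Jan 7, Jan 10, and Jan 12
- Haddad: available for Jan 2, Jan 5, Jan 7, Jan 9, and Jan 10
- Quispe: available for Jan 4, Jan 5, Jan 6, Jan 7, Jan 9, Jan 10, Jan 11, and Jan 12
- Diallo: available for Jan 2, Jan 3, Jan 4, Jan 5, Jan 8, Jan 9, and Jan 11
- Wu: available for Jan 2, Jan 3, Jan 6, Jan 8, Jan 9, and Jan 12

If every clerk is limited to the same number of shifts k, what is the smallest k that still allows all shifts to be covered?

With 7 clerks and 13 worker-slots to fill, someone must work at least ⌈13/7⌉ = 2 shifts, so k ≥ 2.
k = 2 works: Jan 2→Haddad, Jan 3→Varga, Jan 4→Singh, Jan 5→Haddad+Diallo, Jan 6→Quispe, Jan 7→Marcus, Jan 8→Marcus, Jan 9→Diallo+Wu, Jan 10→Varga, Jan 11→Singh, Jan 12→Quispe.
Loads: Marcus 2, Singh 2, Varga 2, Haddad 2, Quispe 2, Diallo 2, Wu 1 — all ≤ 2.

2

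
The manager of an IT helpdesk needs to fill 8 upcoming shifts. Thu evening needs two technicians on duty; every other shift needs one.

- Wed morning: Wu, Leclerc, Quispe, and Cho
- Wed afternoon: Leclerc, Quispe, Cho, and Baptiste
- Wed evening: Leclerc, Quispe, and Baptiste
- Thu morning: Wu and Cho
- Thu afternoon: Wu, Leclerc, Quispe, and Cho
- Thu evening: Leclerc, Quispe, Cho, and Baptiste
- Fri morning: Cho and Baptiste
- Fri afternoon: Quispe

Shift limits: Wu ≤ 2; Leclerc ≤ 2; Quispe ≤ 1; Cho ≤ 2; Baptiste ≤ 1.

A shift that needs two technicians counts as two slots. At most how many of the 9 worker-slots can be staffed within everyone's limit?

Total capacity across all technicians is 2+2+1+2+1 = 8, and 9 slots are needed, so at most 8 can be filled.
An assignment achieving 8: Wed morning→Wu, Wed afternoon→Leclerc, Wed evening→Leclerc, Thu morning→Wu, Thu afternoon→Cho, Thu evening→Baptiste, Fri morning→Cho, Fri afternoon→Quispe.
Loads: Wu 2/2, Leclerc 2/2, Quispe 1/1, Cho 2/2, Baptiste 1/1.

8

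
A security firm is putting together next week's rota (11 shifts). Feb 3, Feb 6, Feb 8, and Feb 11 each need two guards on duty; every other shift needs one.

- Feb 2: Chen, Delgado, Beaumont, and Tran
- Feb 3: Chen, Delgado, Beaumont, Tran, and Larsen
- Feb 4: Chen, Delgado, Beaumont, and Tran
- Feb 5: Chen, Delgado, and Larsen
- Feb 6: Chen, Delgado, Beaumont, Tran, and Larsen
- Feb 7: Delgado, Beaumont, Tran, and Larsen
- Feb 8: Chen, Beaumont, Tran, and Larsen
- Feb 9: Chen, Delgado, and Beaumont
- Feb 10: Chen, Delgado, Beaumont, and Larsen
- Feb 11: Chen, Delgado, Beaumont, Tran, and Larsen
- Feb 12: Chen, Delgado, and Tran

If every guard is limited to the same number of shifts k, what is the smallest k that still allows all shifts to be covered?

3

With 5 guards and 15 worker-slots to fill, someone must work at least ⌈15/5⌉ = 3 shifts, so k ≥ 3.
k = 3 works: Feb 2→Delgado, Feb 3→Beaumont+Larsen, Feb 4→Delgado, Feb 5→Chen, Feb 6→Tran+Larsen, Feb 7→Delgado, Feb 8→Beaumont+Tran, Feb 9→Chen, Feb 10→Beaumont, Feb 11→Tran+Larsen, Feb 12→Chen.
Loads: Chen 3, Delgado 3, Beaumont 3, Tran 3, Larsen 3 — all ≤ 3.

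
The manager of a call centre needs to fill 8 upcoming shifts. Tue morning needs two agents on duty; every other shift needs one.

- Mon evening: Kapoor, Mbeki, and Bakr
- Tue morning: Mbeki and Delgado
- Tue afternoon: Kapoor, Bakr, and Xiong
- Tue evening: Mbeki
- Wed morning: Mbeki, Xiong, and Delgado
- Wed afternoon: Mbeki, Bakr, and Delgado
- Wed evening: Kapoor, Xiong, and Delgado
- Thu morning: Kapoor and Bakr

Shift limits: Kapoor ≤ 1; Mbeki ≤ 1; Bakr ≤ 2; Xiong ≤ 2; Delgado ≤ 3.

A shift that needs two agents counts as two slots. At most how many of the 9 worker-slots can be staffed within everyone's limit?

Total capacity across all agents is 1+1+2+2+3 = 9, and 9 slots are needed, so at most 9 can be filled.
Shifts {Tue morning, Tue evening} need 3 slots but only Mbeki and Delgado are available for them, supplying at most 2 — so at least 1 slot must go unfilled.
An assignment achieving 8: Mon evening→Bakr, Tue morning→Delgado, Tue afternoon→Bakr, Tue evening→Mbeki, Wed morning→Xiong, Wed afternoon→Delgado, Wed evening→Xiong, Thu morning→Kapoor.
Loads: Kapoor 1/1, Mbeki 1/1, Bakr 2/2, Xiong 2/2, Delgado 2/3.

8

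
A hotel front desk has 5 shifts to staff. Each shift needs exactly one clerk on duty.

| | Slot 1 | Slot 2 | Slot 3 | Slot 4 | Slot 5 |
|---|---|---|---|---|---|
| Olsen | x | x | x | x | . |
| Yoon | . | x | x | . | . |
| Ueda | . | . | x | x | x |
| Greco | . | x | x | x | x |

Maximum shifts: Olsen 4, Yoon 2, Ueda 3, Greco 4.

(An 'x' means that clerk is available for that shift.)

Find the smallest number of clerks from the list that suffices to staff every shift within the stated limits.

2

5 slots to fill and no one can take more than 4, so at least ⌈5/4⌉ = 2 clerks are needed.
Olsen and Ueda alone can cover everything: Slot 1→Olsen, Slot 2→Olsen, Slot 3→Olsen, Slot 4→Olsen, Slot 5→Ueda.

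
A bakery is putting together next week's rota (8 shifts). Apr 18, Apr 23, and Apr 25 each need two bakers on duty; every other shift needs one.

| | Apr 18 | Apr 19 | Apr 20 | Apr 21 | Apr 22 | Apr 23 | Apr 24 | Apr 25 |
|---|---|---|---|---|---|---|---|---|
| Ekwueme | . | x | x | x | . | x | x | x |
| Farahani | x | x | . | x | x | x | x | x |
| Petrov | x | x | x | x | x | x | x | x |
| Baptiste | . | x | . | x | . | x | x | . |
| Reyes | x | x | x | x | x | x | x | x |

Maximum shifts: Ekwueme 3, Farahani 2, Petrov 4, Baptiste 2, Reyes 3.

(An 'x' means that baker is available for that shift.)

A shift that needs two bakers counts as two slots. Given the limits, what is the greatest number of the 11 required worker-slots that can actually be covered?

Total capacity across all bakers is 3+2+4+2+3 = 14, and 11 slots are needed, so at most 11 can be filled.
An assignment achieving 11: Apr 18→Farahani+Petrov, Apr 19→Ekwueme, Apr 20→Ekwueme, Apr 21→Petrov, Apr 22→Farahani, Apr 23→Petrov+Baptiste, Apr 24→Baptiste, Apr 25→Ekwueme+Petrov.
Loads: Ekwueme 3/3, Farahani 2/2, Petrov 4/4, Baptiste 2/2, Reyes 0/3.

11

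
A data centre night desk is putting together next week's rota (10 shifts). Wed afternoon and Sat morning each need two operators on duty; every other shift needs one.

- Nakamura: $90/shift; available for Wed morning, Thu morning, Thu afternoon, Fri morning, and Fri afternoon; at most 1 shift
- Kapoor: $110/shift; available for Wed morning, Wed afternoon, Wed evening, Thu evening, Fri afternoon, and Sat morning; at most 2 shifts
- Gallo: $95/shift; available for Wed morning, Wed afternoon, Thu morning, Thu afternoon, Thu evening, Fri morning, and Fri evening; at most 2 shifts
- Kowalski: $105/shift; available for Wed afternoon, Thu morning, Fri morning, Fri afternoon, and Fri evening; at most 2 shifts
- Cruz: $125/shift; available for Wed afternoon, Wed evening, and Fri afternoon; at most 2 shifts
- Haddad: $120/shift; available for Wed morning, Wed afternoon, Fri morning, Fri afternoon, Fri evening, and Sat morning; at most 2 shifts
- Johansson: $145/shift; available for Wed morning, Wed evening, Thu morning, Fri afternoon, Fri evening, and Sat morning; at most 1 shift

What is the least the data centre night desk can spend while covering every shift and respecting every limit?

$1345

Picking the cheapest available operator for each shift independently would cost $1180, but that ignores the shift limits.
An optimal schedule: Wed morning→Haddad, Wed afternoon→Kowalski+Cruz, Wed evening→Kapoor, Thu morning→Gallo, Thu afternoon→Nakamura, Thu evening→Kapoor, Fri morning→Gallo, Fri afternoon→Cruz, Fri evening→Kowalski, Sat morning→Haddad+Johansson.
Total: 120 + 105 + 125 + 110 + 95 + 90 + 110 + 95 + 125 + 105 + 120 + 145 = $1345.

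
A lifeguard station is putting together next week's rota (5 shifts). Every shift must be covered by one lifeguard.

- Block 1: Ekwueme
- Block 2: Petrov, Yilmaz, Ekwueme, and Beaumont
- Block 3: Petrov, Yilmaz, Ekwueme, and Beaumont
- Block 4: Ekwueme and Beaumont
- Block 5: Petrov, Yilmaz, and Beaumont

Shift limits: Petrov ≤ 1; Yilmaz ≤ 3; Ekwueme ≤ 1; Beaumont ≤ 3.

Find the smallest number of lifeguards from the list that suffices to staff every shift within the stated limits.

5 slots to fill and no one can take more than 3, so at least ⌈5/3⌉ = 2 lifeguards are needed.
No set of 2 lifeguards can cover every shift (each such set leaves at least one shift with no one available or exceeds a cap).
Petrov, Ekwueme, and Beaumont alone can cover everything: Block 1→Ekwueme, Block 2→Beaumont, Block 3→Beaumont, Block 4→Beaumont, Block 5→Petrov.

3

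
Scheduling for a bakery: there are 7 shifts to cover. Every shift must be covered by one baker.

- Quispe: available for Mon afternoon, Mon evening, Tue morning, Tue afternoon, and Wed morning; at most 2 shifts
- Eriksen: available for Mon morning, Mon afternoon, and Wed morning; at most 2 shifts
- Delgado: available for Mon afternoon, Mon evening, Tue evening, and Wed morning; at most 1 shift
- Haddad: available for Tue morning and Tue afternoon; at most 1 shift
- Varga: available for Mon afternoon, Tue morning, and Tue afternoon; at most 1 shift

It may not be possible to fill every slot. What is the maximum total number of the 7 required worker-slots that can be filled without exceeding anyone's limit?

Total capacity across all bakers is 2+2+1+1+1 = 7, and 7 slots are needed, so at most 7 can be filled.
An assignment achieving 7: Mon morning→Eriksen, Mon afternoon→Varga, Mon evening→Quispe, Tue morning→Quispe, Tue afternoon→Haddad, Tue evening→Delgado, Wed morning→Eriksen.
Loads: Quispe 2/2, Eriksen 2/2, Delgado 1/1, Haddad 1/1, Varga 1/1.

7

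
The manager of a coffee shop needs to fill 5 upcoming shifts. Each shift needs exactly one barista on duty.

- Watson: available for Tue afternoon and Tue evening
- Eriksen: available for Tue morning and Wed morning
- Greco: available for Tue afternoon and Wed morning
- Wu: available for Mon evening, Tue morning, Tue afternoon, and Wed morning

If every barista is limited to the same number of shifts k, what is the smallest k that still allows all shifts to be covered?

2

With 4 baristas and 5 worker-slots to fill, someone must work at least ⌈5/4⌉ = 2 shifts, so k ≥ 2.
k = 2 works: Mon evening→Wu, Tue morning→Eriksen, Tue afternoon→Watson, Tue evening→Watson, Wed morning→Eriksen.
Loads: Watson 2, Eriksen 2, Greco 0, Wu 1 — all ≤ 2.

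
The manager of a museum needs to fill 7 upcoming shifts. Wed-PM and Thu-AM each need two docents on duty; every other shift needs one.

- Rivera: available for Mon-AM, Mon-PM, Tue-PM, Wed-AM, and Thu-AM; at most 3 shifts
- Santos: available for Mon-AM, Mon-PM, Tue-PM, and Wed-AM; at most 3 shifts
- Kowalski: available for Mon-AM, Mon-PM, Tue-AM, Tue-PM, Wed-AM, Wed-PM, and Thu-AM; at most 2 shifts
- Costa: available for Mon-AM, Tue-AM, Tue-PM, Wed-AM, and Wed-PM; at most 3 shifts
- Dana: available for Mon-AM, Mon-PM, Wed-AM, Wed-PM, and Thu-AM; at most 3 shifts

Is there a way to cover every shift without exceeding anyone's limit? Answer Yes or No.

Yes

One valid schedule: Mon-AM→Santos, Mon-PM→Rivera, Tue-AM→Kowalski, Tue-PM→Rivera, Wed-AM→Santos, Wed-PM→Kowalski+Costa, Thu-AM→Rivera+Dana.
Loads: Rivera 3/3, Santos 2/3, Kowalski 2/2, Costa 1/3, Dana 1/3 — all within limits.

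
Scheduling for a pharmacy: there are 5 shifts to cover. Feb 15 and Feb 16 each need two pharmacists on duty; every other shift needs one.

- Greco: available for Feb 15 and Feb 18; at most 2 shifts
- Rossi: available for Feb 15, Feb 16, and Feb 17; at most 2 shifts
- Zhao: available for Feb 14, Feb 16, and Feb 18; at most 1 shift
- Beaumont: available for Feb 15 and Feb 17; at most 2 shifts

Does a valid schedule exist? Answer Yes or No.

Total capacity is 7 and 7 slots are needed, so capacity alone doesn't rule it out.
Shifts {Feb 14, Feb 16} need 3 worker-slots in total, but the pharmacists available for any of those shifts (Rossi and Zhao) can supply at most 2 among them. So no valid schedule exists.

No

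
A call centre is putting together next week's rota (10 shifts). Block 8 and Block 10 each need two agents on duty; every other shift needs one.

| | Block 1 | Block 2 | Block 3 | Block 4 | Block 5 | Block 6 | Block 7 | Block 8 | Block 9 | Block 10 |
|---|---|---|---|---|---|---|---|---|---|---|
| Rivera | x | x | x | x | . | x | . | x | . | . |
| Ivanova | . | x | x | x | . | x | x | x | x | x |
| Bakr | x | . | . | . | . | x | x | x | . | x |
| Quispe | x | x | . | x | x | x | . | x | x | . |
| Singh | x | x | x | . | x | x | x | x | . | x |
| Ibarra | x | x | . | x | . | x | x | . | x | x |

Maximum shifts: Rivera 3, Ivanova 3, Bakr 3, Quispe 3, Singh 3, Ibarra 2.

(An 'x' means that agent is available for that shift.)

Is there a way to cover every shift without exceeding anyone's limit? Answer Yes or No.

Yes

One valid schedule: Block 1→Rivera, Block 2→Ivanova, Block 3→Rivera, Block 4→Rivera, Block 5→Quispe, Block 6→Bakr, Block 7→Ivanova, Block 8→Bakr+Quispe, Block 9→Ivanova, Block 10→Bakr+Singh.
Loads: Rivera 3/3, Ivanova 3/3, Bakr 3/3, Quispe 2/3, Singh 1/3, Ibarra 0/2 — all within limits.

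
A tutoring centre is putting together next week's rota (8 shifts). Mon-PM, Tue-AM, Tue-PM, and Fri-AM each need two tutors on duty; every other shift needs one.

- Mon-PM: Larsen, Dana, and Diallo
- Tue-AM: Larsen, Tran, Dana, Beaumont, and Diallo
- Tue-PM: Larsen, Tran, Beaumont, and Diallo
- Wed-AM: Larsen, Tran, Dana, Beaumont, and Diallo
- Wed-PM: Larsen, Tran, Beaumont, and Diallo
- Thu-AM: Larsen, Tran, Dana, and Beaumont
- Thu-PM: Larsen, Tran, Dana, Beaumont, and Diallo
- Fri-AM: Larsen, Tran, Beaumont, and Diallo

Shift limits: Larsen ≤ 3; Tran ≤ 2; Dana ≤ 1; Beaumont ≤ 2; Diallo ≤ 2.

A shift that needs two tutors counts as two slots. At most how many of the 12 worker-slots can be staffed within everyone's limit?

10

Total capacity across all tutors is 3+2+1+2+2 = 10, and 12 slots are needed, so at most 10 can be filled.
An assignment achieving 10: Mon-PM→Larsen+Dana, Tue-AM→Beaumont+Diallo, Tue-PM→Larsen+Tran, Wed-PM→Larsen, Thu-AM→Tran, Fri-AM→Beaumont+Diallo.
Loads: Larsen 3/3, Tran 2/2, Dana 1/1, Beaumont 2/2, Diallo 2/2.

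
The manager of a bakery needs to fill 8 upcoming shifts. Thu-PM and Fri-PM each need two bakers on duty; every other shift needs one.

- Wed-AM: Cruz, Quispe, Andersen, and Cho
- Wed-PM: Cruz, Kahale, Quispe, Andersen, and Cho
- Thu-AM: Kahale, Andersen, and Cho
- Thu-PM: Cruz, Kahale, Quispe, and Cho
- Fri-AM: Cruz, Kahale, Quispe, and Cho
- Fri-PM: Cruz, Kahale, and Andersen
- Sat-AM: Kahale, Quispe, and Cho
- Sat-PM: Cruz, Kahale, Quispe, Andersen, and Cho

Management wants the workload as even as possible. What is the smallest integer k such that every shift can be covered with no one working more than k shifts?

2

With 5 bakers and 10 worker-slots to fill, someone must work at least ⌈10/5⌉ = 2 shifts, so k ≥ 2.
k = 2 works: Wed-AM→Cruz, Wed-PM→Andersen, Thu-AM→Kahale, Thu-PM→Quispe+Cho, Fri-AM→Cho, Fri-PM→Cruz+Kahale, Sat-AM→Quispe, Sat-PM→Andersen.
Loads: Cruz 2, Kahale 2, Quispe 2, Andersen 2, Cho 2 — all ≤ 2.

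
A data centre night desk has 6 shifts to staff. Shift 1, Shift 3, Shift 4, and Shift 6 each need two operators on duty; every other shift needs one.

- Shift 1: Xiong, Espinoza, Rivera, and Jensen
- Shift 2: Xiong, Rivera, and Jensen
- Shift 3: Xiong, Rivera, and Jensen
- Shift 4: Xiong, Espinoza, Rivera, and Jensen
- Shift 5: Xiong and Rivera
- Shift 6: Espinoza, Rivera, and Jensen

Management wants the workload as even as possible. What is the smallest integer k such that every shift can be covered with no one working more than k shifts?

3

With 4 operators and 10 worker-slots to fill, someone must work at least ⌈10/4⌉ = 3 shifts, so k ≥ 3.
k = 3 works: Shift 1→Espinoza+Rivera, Shift 2→Xiong, Shift 3→Xiong+Rivera, Shift 4→Espinoza+Jensen, Shift 5→Xiong, Shift 6→Espinoza+Rivera.
Loads: Xiong 3, Espinoza 3, Rivera 3, Jensen 1 — all ≤ 3.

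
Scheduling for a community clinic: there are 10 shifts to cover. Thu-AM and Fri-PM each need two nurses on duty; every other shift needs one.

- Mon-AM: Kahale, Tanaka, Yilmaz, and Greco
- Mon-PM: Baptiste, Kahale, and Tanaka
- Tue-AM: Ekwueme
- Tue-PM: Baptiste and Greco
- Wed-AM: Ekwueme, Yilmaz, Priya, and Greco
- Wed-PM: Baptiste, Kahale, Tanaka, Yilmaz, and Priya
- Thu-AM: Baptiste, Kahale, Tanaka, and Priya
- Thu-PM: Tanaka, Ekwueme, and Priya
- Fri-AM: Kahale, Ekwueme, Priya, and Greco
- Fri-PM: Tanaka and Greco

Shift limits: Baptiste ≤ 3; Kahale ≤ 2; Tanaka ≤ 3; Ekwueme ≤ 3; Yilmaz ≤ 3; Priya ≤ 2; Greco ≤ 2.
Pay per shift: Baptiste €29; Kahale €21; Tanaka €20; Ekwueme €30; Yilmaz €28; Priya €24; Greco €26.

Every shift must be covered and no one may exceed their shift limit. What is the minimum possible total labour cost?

€288

Tue-AM can only be covered by Ekwueme, so that assignment is forced.
Fri-PM can only be covered by Tanaka and Greco, so that assignment is forced.
Picking the cheapest available nurse for each shift independently would cost €268, but that ignores the shift limits.
An optimal schedule: Mon-AM→Kahale, Mon-PM→Tanaka, Tue-AM→Ekwueme, Tue-PM→Greco, Wed-AM→Yilmaz, Wed-PM→Yilmaz, Thu-AM→Kahale+Priya, Thu-PM→Tanaka, Fri-AM→Priya, Fri-PM→Tanaka+Greco.
Total: 21 + 20 + 30 + 26 + 28 + 28 + 21 + 24 + 20 + 24 + 20 + 26 = €288.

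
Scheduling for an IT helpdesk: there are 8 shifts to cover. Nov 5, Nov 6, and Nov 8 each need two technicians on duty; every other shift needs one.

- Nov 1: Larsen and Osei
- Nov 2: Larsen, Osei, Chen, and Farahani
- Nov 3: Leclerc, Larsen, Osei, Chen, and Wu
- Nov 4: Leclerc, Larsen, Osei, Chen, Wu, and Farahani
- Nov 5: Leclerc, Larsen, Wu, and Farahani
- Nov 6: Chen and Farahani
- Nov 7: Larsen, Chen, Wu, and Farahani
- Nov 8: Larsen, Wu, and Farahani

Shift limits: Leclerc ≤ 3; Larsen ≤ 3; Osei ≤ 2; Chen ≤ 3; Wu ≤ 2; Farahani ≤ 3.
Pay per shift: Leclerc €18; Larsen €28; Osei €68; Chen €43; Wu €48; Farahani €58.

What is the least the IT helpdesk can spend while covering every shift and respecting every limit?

€373

Nov 6 can only be covered by Chen and Farahani, so that assignment is forced.
Picking the cheapest available technician for each shift independently would cost €343, but that ignores the shift limits.
An optimal schedule: Nov 1→Larsen, Nov 2→Chen, Nov 3→Leclerc, Nov 4→Leclerc, Nov 5→Leclerc+Larsen, Nov 6→Chen+Farahani, Nov 7→Chen, Nov 8→Larsen+Wu.
Total: 28 + 43 + 18 + 18 + 18 + 28 + 43 + 58 + 43 + 28 + 48 = €373.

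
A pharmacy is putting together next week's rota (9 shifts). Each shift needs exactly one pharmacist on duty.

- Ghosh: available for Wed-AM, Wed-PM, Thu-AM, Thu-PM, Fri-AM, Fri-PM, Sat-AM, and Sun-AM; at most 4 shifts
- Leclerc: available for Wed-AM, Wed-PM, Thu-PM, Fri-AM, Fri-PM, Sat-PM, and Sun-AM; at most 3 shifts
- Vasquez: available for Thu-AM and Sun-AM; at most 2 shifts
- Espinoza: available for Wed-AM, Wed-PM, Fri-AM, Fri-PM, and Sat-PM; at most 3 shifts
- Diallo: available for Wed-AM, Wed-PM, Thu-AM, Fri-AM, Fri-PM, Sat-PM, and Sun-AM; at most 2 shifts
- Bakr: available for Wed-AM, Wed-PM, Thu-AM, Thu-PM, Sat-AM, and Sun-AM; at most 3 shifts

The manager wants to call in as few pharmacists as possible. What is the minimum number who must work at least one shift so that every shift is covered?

3

9 slots to fill and no one can take more than 4, so at least ⌈9/4⌉ = 3 pharmacists are needed.
Ghosh, Leclerc, and Vasquez alone can cover everything: Wed-AM→Ghosh, Wed-PM→Ghosh, Thu-AM→Vasquez, Thu-PM→Ghosh, Fri-AM→Leclerc, Fri-PM→Leclerc, Sat-AM→Ghosh, Sat-PM→Leclerc, Sun-AM→Vasquez.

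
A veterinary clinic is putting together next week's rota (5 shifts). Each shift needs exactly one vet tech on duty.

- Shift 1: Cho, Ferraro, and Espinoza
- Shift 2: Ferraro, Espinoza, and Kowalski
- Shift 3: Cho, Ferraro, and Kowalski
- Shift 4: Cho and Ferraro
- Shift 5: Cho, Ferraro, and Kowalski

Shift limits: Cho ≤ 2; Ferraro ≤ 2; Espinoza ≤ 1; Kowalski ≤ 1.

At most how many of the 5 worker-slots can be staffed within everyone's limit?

Total capacity across all vet techs is 2+2+1+1 = 6, and 5 slots are needed, so at most 5 can be filled.
An assignment achieving 5: Shift 1→Cho, Shift 2→Ferraro, Shift 3→Ferraro, Shift 4→Cho, Shift 5→Kowalski.
Loads: Cho 2/2, Ferraro 2/2, Espinoza 0/1, Kowalski 1/1.

5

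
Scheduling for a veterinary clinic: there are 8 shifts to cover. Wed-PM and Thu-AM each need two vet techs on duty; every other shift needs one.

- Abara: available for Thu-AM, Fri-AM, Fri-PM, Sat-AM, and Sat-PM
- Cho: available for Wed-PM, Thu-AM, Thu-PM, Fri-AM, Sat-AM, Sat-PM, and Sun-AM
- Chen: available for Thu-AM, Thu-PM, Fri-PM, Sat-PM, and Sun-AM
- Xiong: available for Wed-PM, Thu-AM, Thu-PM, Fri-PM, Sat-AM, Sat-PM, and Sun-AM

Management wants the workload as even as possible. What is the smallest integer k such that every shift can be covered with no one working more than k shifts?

With 4 vet techs and 10 worker-slots to fill, someone must work at least ⌈10/4⌉ = 3 shifts, so k ≥ 3.
k = 3 works: Wed-PM→Cho+Xiong, Thu-AM→Chen+Xiong, Thu-PM→Cho, Fri-AM→Abara, Fri-PM→Abara, Sat-AM→Abara, Sat-PM→Chen, Sun-AM→Cho.
Loads: Abara 3, Cho 3, Chen 2, Xiong 2 — all ≤ 3.

3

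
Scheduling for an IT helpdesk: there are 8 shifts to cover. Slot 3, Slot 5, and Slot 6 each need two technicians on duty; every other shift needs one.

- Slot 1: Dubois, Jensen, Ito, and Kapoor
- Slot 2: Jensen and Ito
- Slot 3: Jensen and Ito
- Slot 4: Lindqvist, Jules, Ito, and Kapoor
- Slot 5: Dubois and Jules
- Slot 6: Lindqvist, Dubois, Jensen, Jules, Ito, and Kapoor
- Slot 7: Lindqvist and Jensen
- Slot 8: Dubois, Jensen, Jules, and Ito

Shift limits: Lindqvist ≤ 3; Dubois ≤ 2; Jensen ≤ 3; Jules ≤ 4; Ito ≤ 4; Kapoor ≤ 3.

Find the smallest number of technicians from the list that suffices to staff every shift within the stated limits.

4

11 slots to fill and no one can take more than 4, so at least ⌈11/4⌉ = 3 technicians are needed.
Shifts {Slot 3, Slot 5} need 4 slots, but among the technicians available for them (Dubois, Jensen, Jules, and Ito) any 3 together supply at most 3. So 3 technicians are not enough.
Dubois, Jensen, Jules, and Ito alone can cover everything: Slot 1→Dubois, Slot 2→Jensen, Slot 3→Jensen+Ito, Slot 4→Jules, Slot 5→Dubois+Jules, Slot 6→Jules+Ito, Slot 7→Jensen, Slot 8→Jules.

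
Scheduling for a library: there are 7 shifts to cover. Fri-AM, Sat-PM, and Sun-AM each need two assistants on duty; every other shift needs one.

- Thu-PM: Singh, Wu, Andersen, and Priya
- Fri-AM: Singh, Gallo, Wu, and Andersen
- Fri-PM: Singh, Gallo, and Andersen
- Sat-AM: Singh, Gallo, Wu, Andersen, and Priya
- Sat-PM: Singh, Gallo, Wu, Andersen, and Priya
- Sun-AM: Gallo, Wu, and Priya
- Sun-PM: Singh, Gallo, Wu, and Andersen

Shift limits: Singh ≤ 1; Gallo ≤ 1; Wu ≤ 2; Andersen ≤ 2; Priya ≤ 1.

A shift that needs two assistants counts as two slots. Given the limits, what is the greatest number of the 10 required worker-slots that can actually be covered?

Total capacity across all assistants is 1+1+2+2+1 = 7, and 10 slots are needed, so at most 7 can be filled.
An assignment achieving 7: Thu-PM→Wu, Fri-AM→Andersen, Fri-PM→Singh, Sat-AM→Priya, Sun-AM→Gallo+Wu, Sun-PM→Andersen.
Loads: Singh 1/1, Gallo 1/1, Wu 2/2, Andersen 2/2, Priya 1/1.

7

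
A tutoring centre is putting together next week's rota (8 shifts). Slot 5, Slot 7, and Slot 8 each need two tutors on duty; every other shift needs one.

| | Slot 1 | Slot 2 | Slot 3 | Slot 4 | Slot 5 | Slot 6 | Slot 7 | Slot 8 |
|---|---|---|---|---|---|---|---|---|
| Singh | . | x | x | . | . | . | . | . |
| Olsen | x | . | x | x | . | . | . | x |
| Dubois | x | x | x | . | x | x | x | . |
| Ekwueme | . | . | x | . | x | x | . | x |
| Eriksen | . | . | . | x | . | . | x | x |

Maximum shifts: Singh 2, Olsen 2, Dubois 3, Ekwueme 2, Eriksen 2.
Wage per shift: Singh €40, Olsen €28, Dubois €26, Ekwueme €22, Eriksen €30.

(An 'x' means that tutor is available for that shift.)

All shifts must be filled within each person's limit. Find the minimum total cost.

€318

Slot 5 can only be covered by Dubois and Ekwueme, so that assignment is forced.
Slot 7 can only be covered by Dubois and Eriksen, so that assignment is forced.
Picking the cheapest available tutor for each shift independently would cost €278, but that ignores the shift limits.
An optimal schedule: Slot 1→Olsen, Slot 2→Singh, Slot 3→Singh, Slot 4→Olsen, Slot 5→Dubois+Ekwueme, Slot 6→Dubois, Slot 7→Dubois+Eriksen, Slot 8→Ekwueme+Eriksen.
Total: 28 + 40 + 40 + 28 + 26 + 22 + 26 + 26 + 30 + 22 + 30 = €318.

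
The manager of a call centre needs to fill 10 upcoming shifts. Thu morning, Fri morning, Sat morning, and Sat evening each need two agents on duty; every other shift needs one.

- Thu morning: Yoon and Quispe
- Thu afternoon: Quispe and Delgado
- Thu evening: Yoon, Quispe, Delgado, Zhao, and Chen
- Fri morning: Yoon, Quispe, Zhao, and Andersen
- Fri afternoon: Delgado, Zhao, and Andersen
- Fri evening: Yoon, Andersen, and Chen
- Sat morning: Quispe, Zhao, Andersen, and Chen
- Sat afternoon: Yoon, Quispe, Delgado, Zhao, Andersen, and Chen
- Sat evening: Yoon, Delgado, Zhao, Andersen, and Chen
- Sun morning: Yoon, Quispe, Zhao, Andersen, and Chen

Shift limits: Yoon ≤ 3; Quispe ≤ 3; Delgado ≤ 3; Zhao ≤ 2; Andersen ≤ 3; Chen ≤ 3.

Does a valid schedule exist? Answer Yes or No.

Thu morning can only be covered by Yoon and Quispe, so that assignment is forced.
One valid schedule: Thu morning→Yoon+Quispe, Thu afternoon→Quispe, Thu evening→Yoon, Fri morning→Zhao+Andersen, Fri afternoon→Delgado, Fri evening→Yoon, Sat morning→Zhao+Andersen, Sat afternoon→Delgado, Sat evening→Delgado+Andersen, Sun morning→Quispe.
Loads: Yoon 3/3, Quispe 3/3, Delgado 3/3, Zhao 2/2, Andersen 3/3, Chen 0/3 — all within limits.

Yes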